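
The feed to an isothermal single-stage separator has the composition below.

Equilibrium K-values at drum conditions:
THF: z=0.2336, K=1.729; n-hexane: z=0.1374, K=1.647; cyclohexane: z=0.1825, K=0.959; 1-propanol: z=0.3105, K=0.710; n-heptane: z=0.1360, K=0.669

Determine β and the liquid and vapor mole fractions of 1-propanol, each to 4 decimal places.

Material balance + equilibrium reduce to Σ zᵢ(Kᵢ−1)/(1+β(Kᵢ−1)) = 0.
Check two-phase: ΣzᵢKᵢ = 1.1166 > 1 and Σzᵢ/Kᵢ = 1.0494 > 1, so g(0) = 0.1166 > 0 and g(1) = -0.0494 < 0.
Newton iteration, β⁰ = 0.5:
  β = 0.5000: g = 0.02507, g' = -0.1570 → β = 0.6598
  β = 0.6598: g = 0.00066, g' = -0.1495 → β = 0.6642
Converged at β = 0.6642.
Compositions from xᵢ = zᵢ/(1+β(Kᵢ−1)), yᵢ = Kᵢxᵢ:
  THF: x = 0.1574, y = 0.2721
  n-hexane: x = 0.0961, y = 0.1583
  cyclohexane: x = 0.1876, y = 0.1799
  1-propanol: x = 0.3846, y = 0.2730
  n-heptane: x = 0.1743, y = 0.1166

β = 0.6642, x_1-propanol = 0.3846, y_1-propanol = 0.2730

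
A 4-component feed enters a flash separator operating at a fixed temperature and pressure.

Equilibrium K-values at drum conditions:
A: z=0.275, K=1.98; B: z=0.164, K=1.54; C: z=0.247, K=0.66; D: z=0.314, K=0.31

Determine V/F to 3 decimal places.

Rachford–Rice: g(V/F) = Σ zᵢ(Kᵢ−1)/(1+V/F(Kᵢ−1)) = 0.
Feasibility: ΣzᵢKᵢ = 1.057, Σzᵢ/Kᵢ = 1.633 — both > 1, two phases present.
Iterate (Newton) starting at V/F = 0.33:
  V/F = 0.330: g = -0.0963, g' = -0.472 → V/F = 0.126
  V/F = 0.126: g = -0.0022, g' = -0.462 → V/F = 0.121
Converged at V/F = 0.121.

V/F = 0.121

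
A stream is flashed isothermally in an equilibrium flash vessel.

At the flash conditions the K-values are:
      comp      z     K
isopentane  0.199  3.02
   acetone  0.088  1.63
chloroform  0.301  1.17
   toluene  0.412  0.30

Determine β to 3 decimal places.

β = 0.271

Let β = V/F and solve Σ zᵢ(Kᵢ−1)/(1+β(Kᵢ−1)) = 0.
Feasibility: ΣzᵢKᵢ = 1.220, Σzᵢ/Kᵢ = 1.750 — both > 1, two phases present.
Newton iteration, β⁰ = 0.41:
  β = 0.410: g = -0.0927, g' = -0.670 → β = 0.272
  β = 0.272: g = -0.0003, g' = -0.680 → β = 0.271
Converged at β = 0.271.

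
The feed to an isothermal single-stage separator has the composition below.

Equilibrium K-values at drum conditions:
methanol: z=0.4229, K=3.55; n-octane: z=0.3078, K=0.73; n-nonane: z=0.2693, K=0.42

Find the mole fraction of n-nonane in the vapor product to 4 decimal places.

y_n-nonane = 0.1969

Material balance + equilibrium reduce to Σ zᵢ(Kᵢ−1)/(1+ψ(Kᵢ−1)) = 0.
Check two-phase: ΣzᵢKᵢ = 1.8391 > 1 and Σzᵢ/Kᵢ = 1.1820 > 1, so g(0) = 0.8391 > 0 and g(1) = -0.1820 < 0.
Newton–Raphson from ψ = 0.5:
  ψ = 0.5000: g = 0.15795, g' = -0.7410 → ψ = 0.7132
  ψ = 0.7132: g = 0.01331, g' = -0.6441 → ψ = 0.7338
Converged at ψ = 0.7338.
Compositions from xᵢ = zᵢ/(1+ψ(Kᵢ−1)), yᵢ = Kᵢxᵢ:
  methanol: x = 0.1473, y = 0.5229
  n-octane: x = 0.3839, y = 0.2802
  n-nonane: x = 0.4689, y = 0.1969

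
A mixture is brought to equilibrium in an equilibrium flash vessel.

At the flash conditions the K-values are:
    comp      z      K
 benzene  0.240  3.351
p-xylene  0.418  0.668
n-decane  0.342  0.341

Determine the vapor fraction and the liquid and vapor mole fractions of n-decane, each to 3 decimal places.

Rachford–Rice: g(ψ) = Σ zᵢ(Kᵢ−1)/(1+ψ(Kᵢ−1)) = 0.
Check two-phase: ΣzᵢKᵢ = 1.200 > 1 and Σzᵢ/Kᵢ = 1.700 > 1, so g(0) = 0.200 > 0 and g(1) = -0.700 < 0.
Newton iteration, ψ⁰ = 0.5:
  ψ = 0.500: g = -0.2432, g' = -0.677 → ψ = 0.141
  ψ = 0.141: g = 0.0300, g' = -0.980 → ψ = 0.171
  ψ = 0.171: g = 0.0010, g' = -0.915 → ψ = 0.172
Converged at ψ = 0.172.
Compositions from xᵢ = zᵢ/(1+ψ(Kᵢ−1)), yᵢ = Kᵢxᵢ:
  benzene: x = 0.171, y = 0.572
  p-xylene: x = 0.443, y = 0.296
  n-decane: x = 0.386, y = 0.132

ψ = 0.172, x_n-decane = 0.386, y_n-decane = 0.132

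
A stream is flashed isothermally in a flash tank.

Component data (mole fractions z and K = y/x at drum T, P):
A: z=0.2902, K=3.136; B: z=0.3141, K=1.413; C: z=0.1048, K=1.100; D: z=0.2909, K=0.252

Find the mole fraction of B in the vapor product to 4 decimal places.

Newton iteration, V/F⁰ = 0.5:
  V/F = 0.5000: g = 0.06965, g' = -0.7627 → V/F = 0.5913
  V/F = 0.5913: g = -0.00211, g' = -0.8174 → V/F = 0.5887
Converged at V/F = 0.5887.
Compositions from xᵢ = zᵢ/(1+V/F(Kᵢ−1)), yᵢ = Kᵢxᵢ:
  A: x = 0.1285, y = 0.4031
  B: x = 0.2527, y = 0.3570
  C: x = 0.0990, y = 0.1089
  D: x = 0.5198, y = 0.1310

y_B = 0.3570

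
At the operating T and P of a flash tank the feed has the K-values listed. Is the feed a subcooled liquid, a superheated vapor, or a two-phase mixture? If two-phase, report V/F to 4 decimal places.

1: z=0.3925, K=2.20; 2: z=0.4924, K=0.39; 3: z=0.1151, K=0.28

ΣzᵢKᵢ = 1.0878; Σzᵢ/Kᵢ = 1.8520.
Both exceed 1, so a two-phase solution exists.
Material balance + equilibrium reduce to Σ zᵢ(Kᵢ−1)/(1+ψ(Kᵢ−1)) = 0.
Iterate (Newton) starting at ψ = 0.61:
  ψ = 0.6100: g = -0.35420, g' = -0.8429 → ψ = 0.1898
  ψ = 0.1898: g = -0.05204, g' = -0.6894 → ψ = 0.1143
  ψ = 0.1143: g = 0.00102, g' = -0.7197 → ψ = 0.1157
Converged at ψ = 0.1157.

two-phase, V/F = 0.1157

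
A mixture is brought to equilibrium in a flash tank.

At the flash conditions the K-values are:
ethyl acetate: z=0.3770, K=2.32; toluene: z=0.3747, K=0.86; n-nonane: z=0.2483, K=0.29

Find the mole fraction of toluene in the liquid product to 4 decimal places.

x_toluene = 0.3996

Rachford–Rice: g(V/F) = Σ zᵢ(Kᵢ−1)/(1+V/F(Kᵢ−1)) = 0.
g(0) = ΣzᵢKᵢ − 1 = 0.2689 and g(1) = 1 − Σzᵢ/Kᵢ = -0.4544, so a root lies in (0, 1).
Iterate (Newton) starting at V/F = 0.5:
  V/F = 0.5000: g = -0.02995, g' = -0.5477 → V/F = 0.4453
  V/F = 0.4453: g = -0.00035, g' = -0.5366 → V/F = 0.4447
Converged at V/F = 0.4447.
Compositions from xᵢ = zᵢ/(1+V/F(Kᵢ−1)), yᵢ = Kᵢxᵢ:
  ethyl acetate: x = 0.2376, y = 0.5511
  toluene: x = 0.3996, y = 0.3436
  n-nonane: x = 0.3629, y = 0.1052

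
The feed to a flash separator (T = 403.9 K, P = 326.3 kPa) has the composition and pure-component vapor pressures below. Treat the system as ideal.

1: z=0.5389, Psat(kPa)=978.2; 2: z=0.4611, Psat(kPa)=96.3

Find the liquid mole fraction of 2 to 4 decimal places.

x_2 = 0.7392

Raoult's law: Kᵢ = Pᵢˢᵃᵗ/P = Pᵢˢᵃᵗ/326.3.
  K_1 = 978.2/326.3 = 2.997855, K_2 = 96.3/326.3 = 0.295127
Let ψ = V/F and solve Σ zᵢ(Kᵢ−1)/(1+ψ(Kᵢ−1)) = 0.
g(0) = ΣzᵢKᵢ − 1 = 0.7516 and g(1) = 1 − Σzᵢ/Kᵢ = -0.7421, so a root lies in (0, 1).
Binary case is linear: z₁(K₁−1)(1+ψ(K₂−1)) + z₂(K₂−1)(1+ψ(K₁−1)) = 0
⇒ ψ = [z₁(K₁−1)+z₂(K₂−1)] / [−(K₁−1)(K₂−1)] = 0.75163/1.40823 = 0.5337
Compositions from xᵢ = zᵢ/(1+ψ(Kᵢ−1)), yᵢ = Kᵢxᵢ:
  1: x = 0.2608, y = 0.7818
  2: x = 0.7392, y = 0.2182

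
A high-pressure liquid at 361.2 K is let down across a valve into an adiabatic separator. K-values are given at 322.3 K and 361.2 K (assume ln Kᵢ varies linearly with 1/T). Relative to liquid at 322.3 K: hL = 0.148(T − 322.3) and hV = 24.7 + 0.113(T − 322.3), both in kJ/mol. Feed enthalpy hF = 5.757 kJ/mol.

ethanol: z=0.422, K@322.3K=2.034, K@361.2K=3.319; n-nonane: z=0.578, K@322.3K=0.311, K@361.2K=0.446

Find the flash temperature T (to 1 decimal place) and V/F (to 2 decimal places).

Adiabatic flash: solve Rachford–Rice at each trial T, then check hF = ψ·hV(T) + (1−ψ)·hL(T).
  T = 322.3 K: K = (2.034, 0.311), RR gives ψ = 0.053, H_out = 1.321 kJ/mol
  T = 361.2 K: K = (3.319, 0.446), RR gives ψ = 0.512, H_out = 17.718 kJ/mol
  T = 341.8 K: K = (2.636, 0.376), RR gives ψ = 0.324, H_out = 10.657 kJ/mol
  T = 332.1 K: K = (2.326, 0.343), RR gives ψ = 0.207, H_out = 6.485 kJ/mol
  T = 327.2 K: K = (2.177, 0.327), RR gives ψ = 0.136, H_out = 4.063 kJ/mol
  T = 329.6 K: K = (2.249, 0.335), RR gives ψ = 0.172, H_out = 5.283 kJ/mol
  T = 330.9 K: K = (2.289, 0.339), RR gives ψ = 0.190, H_out = 5.916 kJ/mol
Linear interpolation between T = 329.6 (H_out = 5.283) and T = 330.9 (H_out = 5.916) on hF = 5.757 gives T ≈ 330.6 K, at which ψ = 0.19.

T = 330.6 K, V/F = 0.19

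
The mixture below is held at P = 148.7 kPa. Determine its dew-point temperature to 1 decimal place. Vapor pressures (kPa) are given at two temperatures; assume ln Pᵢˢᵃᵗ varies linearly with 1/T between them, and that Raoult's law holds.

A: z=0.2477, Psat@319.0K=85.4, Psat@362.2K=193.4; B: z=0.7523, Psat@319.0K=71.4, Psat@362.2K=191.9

Dew-point temperature: Σzᵢ·P/Pᵢˢᵃᵗ(T) = 1. Interpolate ln Pᵢˢᵃᵗ = aᵢ + bᵢ/T.
  T = 319.0 K: ΣzᵢP/Pᵢˢᵃᵗ = 1.9981
  T = 362.2 K: ΣzᵢP/Pᵢˢᵃᵗ = 0.7734
  T = 340.6 K: ΣzᵢP/Pᵢˢᵃᵗ = 1.2055
  T = 351.4 K: ΣzᵢP/Pᵢˢᵃᵗ = 0.9589
  T = 346.0 K: ΣzᵢP/Pᵢˢᵃᵗ = 1.0731
  T = 348.7 K: ΣzᵢP/Pᵢˢᵃᵗ = 1.0139
Interpolating between 348.7 K and 351.4 K gives T ≈ 349.4 K.

T = 349.4 K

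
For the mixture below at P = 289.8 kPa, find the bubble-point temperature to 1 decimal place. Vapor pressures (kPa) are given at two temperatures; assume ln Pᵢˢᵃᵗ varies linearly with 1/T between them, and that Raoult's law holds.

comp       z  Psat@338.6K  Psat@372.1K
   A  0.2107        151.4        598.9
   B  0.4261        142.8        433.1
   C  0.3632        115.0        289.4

T = 360.8 K

Bubble-point temperature: ΣzᵢPᵢˢᵃᵗ(T) = P. Interpolate ln Pᵢˢᵃᵗ = aᵢ + bᵢ/T.
  T = 338.6 K: ΣzᵢPᵢˢᵃᵗ = 134.52 kPa
  T = 372.1 K: ΣzᵢPᵢˢᵃᵗ = 415.84 kPa
  T = 355.4 K: ΣzᵢPᵢˢᵃᵗ = 242.43 kPa
  T = 363.8 K: ΣzᵢPᵢˢᵃᵗ = 319.74 kPa
  T = 359.6 K: ΣzᵢPᵢˢᵃᵗ = 278.81 kPa
  T = 361.7 K: ΣzᵢPᵢˢᵃᵗ = 298.68 kPa
Interpolating between 359.6 K and 361.7 K gives T ≈ 360.8 K.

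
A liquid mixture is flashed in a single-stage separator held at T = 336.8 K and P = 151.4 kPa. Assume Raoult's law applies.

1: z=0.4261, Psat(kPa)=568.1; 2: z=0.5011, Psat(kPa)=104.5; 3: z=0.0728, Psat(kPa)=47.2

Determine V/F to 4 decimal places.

V/F = 0.8838

Raoult's law: Kᵢ = Pᵢˢᵃᵗ/P = Pᵢˢᵃᵗ/151.4.
  K_1 = 568.1/151.4 = 3.752312, K_2 = 104.5/151.4 = 0.690225, K_3 = 47.2/151.4 = 0.311757
Material balance + equilibrium reduce to Σ zᵢ(Kᵢ−1)/(1+V/F(Kᵢ−1)) = 0.
g(0) = ΣzᵢKᵢ − 1 = 0.9674 and g(1) = 1 − Σzᵢ/Kᵢ = -0.0731, so a root lies in (0, 1).
Newton iteration, V/F⁰ = 0.55:
  V/F = 0.5500: g = 0.19880, g' = -0.6700 → V/F = 0.8467
  V/F = 0.8467: g = 0.02162, g' = -0.5774 → V/F = 0.8842
  V/F = 0.8842: g = -0.00021, g' = -0.5900 → V/F = 0.8838
Converged at V/F = 0.8838.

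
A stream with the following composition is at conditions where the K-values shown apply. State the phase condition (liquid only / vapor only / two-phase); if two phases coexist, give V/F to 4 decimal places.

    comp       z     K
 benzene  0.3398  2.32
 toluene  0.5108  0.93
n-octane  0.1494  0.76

ΣzᵢKᵢ = 1.3769; Σzᵢ/Kᵢ = 0.8923.
Since Σzᵢ/Kᵢ < 1 the mixture is above its dew point — single vapor phase.

vapor only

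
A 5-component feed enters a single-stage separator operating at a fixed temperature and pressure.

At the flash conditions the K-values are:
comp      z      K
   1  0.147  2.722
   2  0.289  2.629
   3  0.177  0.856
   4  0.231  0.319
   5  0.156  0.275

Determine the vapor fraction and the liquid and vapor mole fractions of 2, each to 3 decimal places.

ψ = 0.440, x_2 = 0.168, y_2 = 0.442

Newton iteration, ψ⁰ = 0.67:
  ψ = 0.670: g = -0.1948, g' = -0.946 → ψ = 0.464
  ψ = 0.464: g = -0.0190, g' = -0.803 → ψ = 0.440
Converged at ψ = 0.440.
Compositions from xᵢ = zᵢ/(1+ψ(Kᵢ−1)), yᵢ = Kᵢxᵢ:
  1: x = 0.084, y = 0.228
  2: x = 0.168, y = 0.442
  3: x = 0.189, y = 0.162
  4: x = 0.330, y = 0.105
  5: x = 0.229, y = 0.063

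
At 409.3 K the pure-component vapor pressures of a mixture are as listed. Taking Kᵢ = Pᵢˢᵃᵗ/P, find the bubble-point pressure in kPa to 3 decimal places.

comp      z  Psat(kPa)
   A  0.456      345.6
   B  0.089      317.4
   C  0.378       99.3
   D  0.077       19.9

Pbub = 224.910 kPa

At the bubble point ψ → 0, so ΣzᵢKᵢ = 1 with Kᵢ = Pᵢˢᵃᵗ/P ⇒ P = ΣzᵢPᵢˢᵃᵗ.
P = 0.456·345.6 + 0.089·317.4 + 0.378·99.3 + 0.077·19.9 = 224.910 kPa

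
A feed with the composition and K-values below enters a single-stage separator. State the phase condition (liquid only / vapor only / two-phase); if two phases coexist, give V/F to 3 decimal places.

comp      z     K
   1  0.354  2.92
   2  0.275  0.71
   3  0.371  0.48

ΣzᵢKᵢ = 1.407; Σzᵢ/Kᵢ = 1.281.
Both exceed 1, so a two-phase solution exists.
Material balance + equilibrium reduce to Σ zᵢ(Kᵢ−1)/(1+ψ(Kᵢ−1)) = 0.
Iterate (Newton) starting at ψ = 0.47:
  ψ = 0.470: g = 0.0096, g' = -0.567 → ψ = 0.487
Converged at ψ = 0.487.

two-phase, V/F = 0.487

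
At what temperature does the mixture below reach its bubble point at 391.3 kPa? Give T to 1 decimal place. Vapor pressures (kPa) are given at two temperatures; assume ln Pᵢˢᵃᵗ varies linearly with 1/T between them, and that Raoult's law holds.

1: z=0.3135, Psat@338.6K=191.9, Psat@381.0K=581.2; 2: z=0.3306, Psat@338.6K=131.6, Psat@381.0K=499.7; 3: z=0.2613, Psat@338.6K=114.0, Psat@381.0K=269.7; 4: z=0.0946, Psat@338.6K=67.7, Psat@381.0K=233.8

T = 376.2 K

Bubble-point temperature: ΣzᵢPᵢˢᵃᵗ(T) = P. Interpolate ln Pᵢˢᵃᵗ = aᵢ + bᵢ/T.
  T = 338.6 K: ΣzᵢPᵢˢᵃᵗ = 139.86 kPa
  T = 381.0 K: ΣzᵢPᵢˢᵃᵗ = 440.00 kPa
  T = 359.8 K: ΣzᵢPᵢˢᵃᵗ = 255.69 kPa
  T = 370.4 K: ΣzᵢPᵢˢᵃᵗ = 337.77 kPa
  T = 375.7 K: ΣzᵢPᵢˢᵃᵗ = 386.16 kPa
  T = 378.4 K: ΣzᵢPᵢˢᵃᵗ = 412.88 kPa
Interpolating between 375.7 K and 378.4 K gives T ≈ 376.2 K.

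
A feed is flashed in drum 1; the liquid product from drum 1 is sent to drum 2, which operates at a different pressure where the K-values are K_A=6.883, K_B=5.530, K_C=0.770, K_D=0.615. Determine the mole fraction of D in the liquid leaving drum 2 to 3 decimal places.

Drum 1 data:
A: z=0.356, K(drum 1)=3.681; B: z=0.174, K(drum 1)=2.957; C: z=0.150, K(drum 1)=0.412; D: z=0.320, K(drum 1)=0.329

x_D (drum 2) = 0.674

Drum 1:
Material balance + equilibrium reduce to Σ zᵢ(Kᵢ−1)/(1+ψ₁(Kᵢ−1)) = 0.
Feasibility: ΣzᵢKᵢ = 1.992, Σzᵢ/Kᵢ = 1.492 — both > 1, two phases present.
Newton–Raphson from ψ₁ = 0.5:
  ψ₁ = 0.500: g = 0.1318, g' = -1.068 → ψ₁ = 0.623
  ψ₁ = 0.623: g = 0.0022, g' = -1.049 → ψ₁ = 0.626
Converged at ψ₁ = 0.626.
Drum-1 compositions:
  A: x = 0.133, y = 0.489
  B: x = 0.078, y = 0.231
  C: x = 0.237, y = 0.098
  D: x = 0.552, y = 0.181
Drum-2 feed = drum-1 liquid: z₂ = (0.1330, 0.0782, 0.2373, 0.5515).
Drum 2:
Material balance + equilibrium reduce to Σ zᵢ(Kᵢ−1)/(1+ψ₂(Kᵢ−1)) = 0.
g(0) = ΣzᵢKᵢ − 1 = 0.870 and g(1) = 1 − Σzᵢ/Kᵢ = -0.238, so a root lies in (0, 1).
Iterate (Newton) starting at ψ₂ = 0.61:
  ψ₂ = 0.610: g = -0.0763, g' = -0.489 → ψ₂ = 0.454
  ψ₂ = 0.454: g = 0.0110, g' = -0.649 → ψ₂ = 0.471
Converged at ψ₂ = 0.471.
  A: x = 0.035, y = 0.243
  B: x = 0.025, y = 0.138
  C: x = 0.266, y = 0.205
  D: x = 0.674, y = 0.414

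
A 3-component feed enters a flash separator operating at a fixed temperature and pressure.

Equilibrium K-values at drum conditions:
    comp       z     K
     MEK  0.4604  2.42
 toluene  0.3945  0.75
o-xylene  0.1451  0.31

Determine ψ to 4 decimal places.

Let ψ = V/F and solve Σ zᵢ(Kᵢ−1)/(1+ψ(Kᵢ−1)) = 0.
g(0) = ΣzᵢKᵢ − 1 = 0.4550 and g(1) = 1 − Σzᵢ/Kᵢ = -0.1843, so a root lies in (0, 1).
Iterate (Newton) starting at ψ = 0.34:
  ψ = 0.3400: g = 0.20231, g' = -0.5696 → ψ = 0.6952
  ψ = 0.6952: g = 0.01721, g' = -0.5264 → ψ = 0.7279
  ψ = 0.7279: g = -0.00021, g' = -0.5401 → ψ = 0.7275
Converged at ψ = 0.7275.

ψ = 0.7275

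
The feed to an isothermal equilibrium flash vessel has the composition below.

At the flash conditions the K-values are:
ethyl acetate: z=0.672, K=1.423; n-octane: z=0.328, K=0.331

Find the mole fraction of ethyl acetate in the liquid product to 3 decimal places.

x_ethyl acetate = 0.613

Let ψ = V/F and solve Σ zᵢ(Kᵢ−1)/(1+ψ(Kᵢ−1)) = 0.
Check two-phase: ΣzᵢKᵢ = 1.065 > 1 and Σzᵢ/Kᵢ = 1.463 > 1, so g(0) = 0.065 > 0 and g(1) = -0.463 < 0.
Iterate (Newton) starting at ψ = 0.58:
  ψ = 0.580: g = -0.1303, g' = -0.469 → ψ = 0.302
  ψ = 0.302: g = -0.0231, g' = -0.325 → ψ = 0.231
  ψ = 0.231: g = -0.0007, g' = -0.305 → ψ = 0.229
Converged at ψ = 0.229.
Compositions from xᵢ = zᵢ/(1+ψ(Kᵢ−1)), yᵢ = Kᵢxᵢ:
  ethyl acetate: x = 0.613, y = 0.872
  n-octane: x = 0.387, y = 0.128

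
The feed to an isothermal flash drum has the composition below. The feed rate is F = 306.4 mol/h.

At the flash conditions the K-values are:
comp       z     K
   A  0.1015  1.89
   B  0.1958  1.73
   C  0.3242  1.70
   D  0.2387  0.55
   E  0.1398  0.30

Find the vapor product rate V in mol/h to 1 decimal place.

V = 185.3 mol/h

Newton–Raphson from β = 0.62:
  β = 0.6200: g = -0.00701, g' = -0.4669 → β = 0.6050
  β = 0.6050: g = -0.00005, g' = -0.4599 → β = 0.6049
Converged at β = 0.6049.
Then V = β·F = 0.6049·306.4 = 185.3 mol/h and L = F − V = 121.1 mol/h.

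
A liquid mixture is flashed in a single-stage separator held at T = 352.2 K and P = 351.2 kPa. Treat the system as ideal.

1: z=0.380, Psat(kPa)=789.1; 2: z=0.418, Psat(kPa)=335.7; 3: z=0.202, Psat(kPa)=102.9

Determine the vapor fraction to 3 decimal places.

Raoult's law: Kᵢ = Pᵢˢᵃᵗ/P = Pᵢˢᵃᵗ/351.2.
  K_1 = 789.1/351.2 = 2.24687, K_2 = 335.7/351.2 = 0.95587, K_3 = 102.9/351.2 = 0.29300
Rachford–Rice: g(ψ) = Σ zᵢ(Kᵢ−1)/(1+ψ(Kᵢ−1)) = 0.
Feasibility: ΣzᵢKᵢ = 1.313, Σzᵢ/Kᵢ = 1.296 — both > 1, two phases present.
Iterate (Newton) starting at ψ = 0.38:
  ψ = 0.380: g = 0.1074, g' = -0.462 → ψ = 0.613
  ψ = 0.613: g = -0.0023, g' = -0.505 → ψ = 0.608
Converged at ψ = 0.608.

ψ = 0.608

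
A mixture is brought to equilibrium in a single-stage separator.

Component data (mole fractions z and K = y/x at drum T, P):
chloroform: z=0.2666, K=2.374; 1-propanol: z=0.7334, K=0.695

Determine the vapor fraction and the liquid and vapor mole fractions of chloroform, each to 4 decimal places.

Let ψ = V/F and solve Σ zᵢ(Kᵢ−1)/(1+ψ(Kᵢ−1)) = 0.
Feasibility: ΣzᵢKᵢ = 1.1426, Σzᵢ/Kᵢ = 1.1676 — both > 1, two phases present.
Newton iteration, ψ⁰ = 0.7:
  ψ = 0.7000: g = -0.09769, g' = -0.2411 → ψ = 0.2948
  ψ = 0.2948: g = 0.01493, g' = -0.3373 → ψ = 0.3390
  ψ = 0.3390: g = 0.00041, g' = -0.3191 → ψ = 0.3403
Converged at ψ = 0.3403.
Compositions from xᵢ = zᵢ/(1+ψ(Kᵢ−1)), yᵢ = Kᵢxᵢ:
  chloroform: x = 0.1817, y = 0.4313
  1-propanol: x = 0.8183, y = 0.5687

ψ = 0.3403, x_chloroform = 0.1817, y_chloroform = 0.4313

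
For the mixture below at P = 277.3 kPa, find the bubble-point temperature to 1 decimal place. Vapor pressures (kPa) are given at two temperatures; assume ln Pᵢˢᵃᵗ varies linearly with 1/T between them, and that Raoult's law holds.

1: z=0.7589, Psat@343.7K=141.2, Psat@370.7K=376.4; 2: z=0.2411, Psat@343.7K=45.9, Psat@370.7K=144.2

Bubble-point temperature: ΣzᵢPᵢˢᵃᵗ(T) = P. Interpolate ln Pᵢˢᵃᵗ = aᵢ + bᵢ/T.
  T = 343.7 K: ΣzᵢPᵢˢᵃᵗ = 118.22 kPa
  T = 370.7 K: ΣzᵢPᵢˢᵃᵗ = 320.42 kPa
  T = 357.2 K: ΣzᵢPᵢˢᵃᵗ = 198.27 kPa
  T = 363.9 K: ΣzᵢPᵢˢᵃᵗ = 252.71 kPa
  T = 367.3 K: ΣzᵢPᵢˢᵃᵗ = 284.86 kPa
  T = 365.6 K: ΣzᵢPᵢˢᵃᵗ = 268.38 kPa
Interpolating between 365.6 K and 367.3 K gives T ≈ 366.5 K.

T = 366.5 K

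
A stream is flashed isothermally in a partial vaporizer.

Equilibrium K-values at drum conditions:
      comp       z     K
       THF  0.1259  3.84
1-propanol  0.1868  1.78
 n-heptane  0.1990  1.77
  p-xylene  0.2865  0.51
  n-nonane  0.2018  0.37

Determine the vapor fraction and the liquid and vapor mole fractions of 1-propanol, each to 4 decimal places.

Rachford–Rice: g(ψ) = Σ zᵢ(Kᵢ−1)/(1+ψ(Kᵢ−1)) = 0.
Feasibility: ΣzᵢKᵢ = 1.3890, Σzᵢ/Kᵢ = 1.3573 — both > 1, two phases present.
Iterate (Newton) starting at ψ = 0.5:
  ψ = 0.5000: g = -0.00833, g' = -0.5851 → ψ = 0.4858
Converged at ψ = 0.4858.
Compositions from xᵢ = zᵢ/(1+ψ(Kᵢ−1)), yᵢ = Kᵢxᵢ:
  THF: x = 0.0529, y = 0.2032
  1-propanol: x = 0.1355, y = 0.2411
  n-heptane: x = 0.1448, y = 0.2563
  p-xylene: x = 0.3760, y = 0.1918
  n-nonane: x = 0.2908, y = 0.1076

ψ = 0.4858, x_1-propanol = 0.1355, y_1-propanol = 0.2411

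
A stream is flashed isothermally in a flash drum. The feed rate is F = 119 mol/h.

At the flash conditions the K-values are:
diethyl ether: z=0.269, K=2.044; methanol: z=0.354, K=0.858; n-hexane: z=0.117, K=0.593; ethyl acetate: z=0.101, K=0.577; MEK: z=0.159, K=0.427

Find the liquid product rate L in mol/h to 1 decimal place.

Let ψ = V/F and solve Σ zᵢ(Kᵢ−1)/(1+ψ(Kᵢ−1)) = 0.
Check two-phase: ΣzᵢKᵢ = 1.049 > 1 and Σzᵢ/Kᵢ = 1.289 > 1, so g(0) = 0.049 > 0 and g(1) = -0.289 < 0.
Newton–Raphson from ψ = 0.5:
  ψ = 0.500: g = -0.1113, g' = -0.297 → ψ = 0.125
  ψ = 0.125: g = 0.0037, g' = -0.339 → ψ = 0.136
Converged at ψ = 0.136.
Then V = ψ·F = 0.1363·119 = 16.2 mol/h and L = F − V = 102.8 mol/h.

L = 102.8 mol/h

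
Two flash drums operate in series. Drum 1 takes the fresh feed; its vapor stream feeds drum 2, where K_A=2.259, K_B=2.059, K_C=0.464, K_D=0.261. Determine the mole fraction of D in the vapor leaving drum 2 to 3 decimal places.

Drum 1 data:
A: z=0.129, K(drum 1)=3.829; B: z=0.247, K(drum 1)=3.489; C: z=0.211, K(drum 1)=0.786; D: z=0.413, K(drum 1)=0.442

y_D (drum 2) = 0.101

Drum 1:
Material balance + equilibrium reduce to Σ zᵢ(Kᵢ−1)/(1+ψ₁(Kᵢ−1)) = 0.
Check two-phase: ΣzᵢKᵢ = 1.704 > 1 and Σzᵢ/Kᵢ = 1.307 > 1, so g(0) = 0.704 > 0 and g(1) = -0.307 < 0.
Newton–Raphson from ψ₁ = 0.52:
  ψ₁ = 0.520: g = 0.0402, g' = -0.727 → ψ₁ = 0.575
  ψ₁ = 0.575: g = 0.0008, g' = -0.700 → ψ₁ = 0.576
Converged at ψ₁ = 0.576.
Drum-1 compositions:
  A: x = 0.049, y = 0.188
  B: x = 0.101, y = 0.354
  C: x = 0.241, y = 0.189
  D: x = 0.609, y = 0.269
Drum-2 feed = drum-1 vapor: z₂ = (0.1878, 0.3540, 0.1892, 0.2691).
Drum 2:
Let ψ₂ = V/F and solve Σ zᵢ(Kᵢ−1)/(1+ψ₂(Kᵢ−1)) = 0.
Feasibility: ΣzᵢKᵢ = 1.311, Σzᵢ/Kᵢ = 1.694 — both > 1, two phases present.
Iterate (Newton) starting at ψ₂ = 0.5:
  ψ₂ = 0.500: g = -0.0638, g' = -0.753 → ψ₂ = 0.415
  ψ₂ = 0.415: g = -0.0018, g' = -0.716 → ψ₂ = 0.413
Converged at ψ₂ = 0.413.
  A: x = 0.124, y = 0.279
  B: x = 0.246, y = 0.507
  C: x = 0.243, y = 0.113
  D: x = 0.387, y = 0.101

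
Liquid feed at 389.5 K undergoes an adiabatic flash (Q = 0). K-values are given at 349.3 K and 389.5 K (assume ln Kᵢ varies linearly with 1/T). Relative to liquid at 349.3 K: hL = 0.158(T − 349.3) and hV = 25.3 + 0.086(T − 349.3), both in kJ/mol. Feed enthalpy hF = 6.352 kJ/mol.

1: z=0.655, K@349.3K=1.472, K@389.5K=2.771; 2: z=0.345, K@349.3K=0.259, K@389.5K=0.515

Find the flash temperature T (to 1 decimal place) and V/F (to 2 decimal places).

T = 351.3 K, V/F = 0.24

Adiabatic flash: solve Rachford–Rice at each trial T, then check hF = ψ·hV(T) + (1−ψ)·hL(T).
  T = 349.3 K: K = (1.472, 0.259), RR gives ψ = 0.153, H_out = 3.871 kJ/mol
  T = 389.5 K: K = (2.771, 0.515), RR gives ψ = 1.000, H_out = 28.757 kJ/mol
  T = 369.4 K: K = (2.055, 0.372), RR gives ψ = 0.716, H_out = 20.256 kJ/mol
  T = 359.4 K: K = (1.749, 0.312), RR gives ψ = 0.492, H_out = 13.677 kJ/mol
  T = 354.4 K: K = (1.608, 0.285), RR gives ψ = 0.348, H_out = 9.494 kJ/mol
  T = 351.9 K: K = (1.540, 0.272), RR gives ψ = 0.261, H_out = 6.969 kJ/mol
  T = 350.6 K: K = (1.506, 0.265), RR gives ψ = 0.210, H_out = 5.491 kJ/mol
  T = 351.2 K: K = (1.522, 0.269), RR gives ψ = 0.234, H_out = 6.189 kJ/mol
Linear interpolation between T = 351.2 (H_out = 6.189) and T = 351.9 (H_out = 6.969) on hF = 6.352 gives T ≈ 351.3 K, at which ψ = 0.24.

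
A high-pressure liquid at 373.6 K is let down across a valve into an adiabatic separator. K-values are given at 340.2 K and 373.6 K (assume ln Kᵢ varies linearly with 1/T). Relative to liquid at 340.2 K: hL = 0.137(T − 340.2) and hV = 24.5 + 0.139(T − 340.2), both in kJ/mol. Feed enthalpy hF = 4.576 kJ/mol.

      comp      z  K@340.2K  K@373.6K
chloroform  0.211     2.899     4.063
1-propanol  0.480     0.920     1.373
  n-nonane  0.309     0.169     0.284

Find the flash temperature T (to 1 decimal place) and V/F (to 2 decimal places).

Adiabatic flash: solve Rachford–Rice at each trial T, then check hF = ψ·hV(T) + (1−ψ)·hL(T).
  T = 340.2 K: K = (2.899, 0.920, 0.169), RR gives ψ = 0.123, H_out = 3.014 kJ/mol
  T = 373.6 K: K = (4.063, 1.373, 0.284), RR gives ψ = 0.582, H_out = 18.876 kJ/mol
  T = 356.9 K: K = (3.459, 1.134, 0.222), RR gives ψ = 0.364, H_out = 11.212 kJ/mol
  T = 348.5 K: K = (3.172, 1.024, 0.194), RR gives ψ = 0.245, H_out = 7.145 kJ/mol
  T = 344.4 K: K = (3.036, 0.972, 0.181), RR gives ψ = 0.185, H_out = 5.117 kJ/mol
  T = 342.3 K: K = (2.967, 0.946, 0.175), RR gives ψ = 0.154, H_out = 4.069 kJ/mol
Linear interpolation between T = 342.3 (H_out = 4.069) and T = 344.4 (H_out = 5.117) on hF = 4.576 gives T ≈ 343.3 K, at which ψ = 0.17.

T = 343.3 K, V/F = 0.17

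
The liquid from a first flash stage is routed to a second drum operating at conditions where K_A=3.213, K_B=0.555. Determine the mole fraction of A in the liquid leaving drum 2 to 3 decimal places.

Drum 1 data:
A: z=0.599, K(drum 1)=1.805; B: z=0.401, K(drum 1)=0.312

Drum 1:
Material balance + equilibrium reduce to Σ zᵢ(Kᵢ−1)/(1+ψ₁(Kᵢ−1)) = 0.
Feasibility: ΣzᵢKᵢ = 1.206, Σzᵢ/Kᵢ = 1.617 — both > 1, two phases present.
Newton–Raphson from ψ₁ = 0.5:
  ψ₁ = 0.500: g = -0.0767, g' = -0.638 → ψ₁ = 0.380
  ψ₁ = 0.380: g = -0.0042, g' = -0.576 → ψ₁ = 0.373
Converged at ψ₁ = 0.373.
Drum-1 compositions:
  A: x = 0.461, y = 0.832
  B: x = 0.539, y = 0.168
Drum-2 feed = drum-1 liquid: z₂ = (0.4608, 0.5392).
Drum 2:
Material balance + equilibrium reduce to Σ zᵢ(Kᵢ−1)/(1+ψ₂(Kᵢ−1)) = 0.
Check two-phase: ΣzᵢKᵢ = 1.780 > 1 and Σzᵢ/Kᵢ = 1.115 > 1, so g(0) = 0.780 > 0 and g(1) = -0.115 < 0.
Iterate (Newton) starting at ψ₂ = 0.4:
  ψ₂ = 0.400: g = 0.2491, g' = -0.793 → ψ₂ = 0.714
  ψ₂ = 0.714: g = 0.0436, g' = -0.568 → ψ₂ = 0.791
  ψ₂ = 0.791: g = 0.0007, g' = -0.553 → ψ₂ = 0.792
Converged at ψ₂ = 0.792.
  A: x = 0.167, y = 0.538
  B: x = 0.833, y = 0.462

x_A (drum 2) = 0.167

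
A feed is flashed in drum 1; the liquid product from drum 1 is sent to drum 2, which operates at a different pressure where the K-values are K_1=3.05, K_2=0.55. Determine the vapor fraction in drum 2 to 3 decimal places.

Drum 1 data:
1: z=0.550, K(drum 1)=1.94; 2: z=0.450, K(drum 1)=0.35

V/F (drum 2) = 0.620

Drum 1:
Let ψ₁ = V/F and solve Σ zᵢ(Kᵢ−1)/(1+ψ₁(Kᵢ−1)) = 0.
Check two-phase: ΣzᵢKᵢ = 1.224 > 1 and Σzᵢ/Kᵢ = 1.569 > 1, so g(0) = 0.224 > 0 and g(1) = -0.569 < 0.
Binary case is linear: z₁(K₁−1)(1+ψ₁(K₂−1)) + z₂(K₂−1)(1+ψ₁(K₁−1)) = 0
⇒ ψ₁ = [z₁(K₁−1)+z₂(K₂−1)] / [−(K₁−1)(K₂−1)] = 0.2245/0.6110 = 0.367
Drum-1 compositions:
  1: x = 0.409, y = 0.793
  2: x = 0.591, y = 0.207
Drum-2 feed = drum-1 liquid: z₂ = (0.4088, 0.5912).
Drum 2:
Rachford–Rice: g(ψ₂) = Σ zᵢ(Kᵢ−1)/(1+ψ₂(Kᵢ−1)) = 0.
Check two-phase: ΣzᵢKᵢ = 1.572 > 1 and Σzᵢ/Kᵢ = 1.209 > 1, so g(0) = 0.572 > 0 and g(1) = -0.209 < 0.
Binary case is linear: z₁(K₁−1)(1+ψ₂(K₂−1)) + z₂(K₂−1)(1+ψ₂(K₁−1)) = 0
⇒ ψ₂ = [z₁(K₁−1)+z₂(K₂−1)] / [−(K₁−1)(K₂−1)] = 0.5720/0.9225 = 0.620
  1: x = 0.180, y = 0.549
  2: x = 0.820, y = 0.451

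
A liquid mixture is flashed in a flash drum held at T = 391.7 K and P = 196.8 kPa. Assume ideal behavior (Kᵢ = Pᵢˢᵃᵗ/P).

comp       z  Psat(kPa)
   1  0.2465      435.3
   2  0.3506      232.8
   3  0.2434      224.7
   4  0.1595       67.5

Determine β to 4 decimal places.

Raoult's law: Kᵢ = Pᵢˢᵃᵗ/P = Pᵢˢᵃᵗ/196.8.
  K_1 = 435.3/196.8 = 2.211890, K_2 = 232.8/196.8 = 1.182927, K_3 = 224.7/196.8 = 1.141768, K_4 = 67.5/196.8 = 0.342988
Material balance + equilibrium reduce to Σ zᵢ(Kᵢ−1)/(1+β(Kᵢ−1)) = 0.
Check two-phase: ΣzᵢKᵢ = 1.2926 > 1 and Σzᵢ/Kᵢ = 1.0860 > 1, so g(0) = 0.2926 > 0 and g(1) = -0.0860 < 0.
Iterate (Newton) starting at β = 0.56:
  β = 0.5600: g = 0.10231, g' = -0.3147 → β = 0.8851
  β = 0.8851: g = -0.02045, g' = -0.4900 → β = 0.8434
  β = 0.8434: g = -0.00092, g' = -0.4476 → β = 0.8414
Converged at β = 0.8414.

β = 0.8414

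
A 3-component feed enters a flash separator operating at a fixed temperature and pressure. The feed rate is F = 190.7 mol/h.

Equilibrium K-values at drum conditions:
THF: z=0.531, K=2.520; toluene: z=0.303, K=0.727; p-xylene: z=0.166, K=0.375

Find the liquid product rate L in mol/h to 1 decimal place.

L = 21.0 mol/h

Material balance + equilibrium reduce to Σ zᵢ(Kᵢ−1)/(1+β(Kᵢ−1)) = 0.
g(0) = ΣzᵢKᵢ − 1 = 0.621 and g(1) = 1 − Σzᵢ/Kᵢ = -0.070, so a root lies in (0, 1).
Newton iteration, β⁰ = 0.5:
  β = 0.500: g = 0.2119, g' = -0.564 → β = 0.876
  β = 0.876: g = 0.0082, g' = -0.581 → β = 0.890
Converged at β = 0.890.
Then V = β·F = 0.8900·190.7 = 169.7 mol/h and L = F − V = 21.0 mol/h.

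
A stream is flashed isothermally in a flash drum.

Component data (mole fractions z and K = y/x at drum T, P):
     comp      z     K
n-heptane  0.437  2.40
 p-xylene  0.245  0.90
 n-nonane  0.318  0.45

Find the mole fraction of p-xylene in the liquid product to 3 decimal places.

x_p-xylene = 0.263

Newton–Raphson from V/F = 0.5:
  V/F = 0.500: g = 0.0929, g' = -0.482 → V/F = 0.693
  V/F = 0.693: g = 0.0018, g' = -0.475 → V/F = 0.696
Converged at V/F = 0.696.
Compositions from xᵢ = zᵢ/(1+V/F(Kᵢ−1)), yᵢ = Kᵢxᵢ:
  n-heptane: x = 0.221, y = 0.531
  p-xylene: x = 0.263, y = 0.237
  n-nonane: x = 0.515, y = 0.232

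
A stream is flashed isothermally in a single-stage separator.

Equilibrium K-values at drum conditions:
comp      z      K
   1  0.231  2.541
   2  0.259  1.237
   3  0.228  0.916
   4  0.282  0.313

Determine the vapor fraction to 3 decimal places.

ψ = 0.378

Let ψ = V/F and solve Σ zᵢ(Kᵢ−1)/(1+ψ(Kᵢ−1)) = 0.
Check two-phase: ΣzᵢKᵢ = 1.204 > 1 and Σzᵢ/Kᵢ = 1.450 > 1, so g(0) = 0.204 > 0 and g(1) = -0.450 < 0.
Iterate (Newton) starting at ψ = 0.5:
  ψ = 0.500: g = -0.0592, g' = -0.497 → ψ = 0.381
  ψ = 0.381: g = -0.0016, g' = -0.476 → ψ = 0.378
Converged at ψ = 0.378.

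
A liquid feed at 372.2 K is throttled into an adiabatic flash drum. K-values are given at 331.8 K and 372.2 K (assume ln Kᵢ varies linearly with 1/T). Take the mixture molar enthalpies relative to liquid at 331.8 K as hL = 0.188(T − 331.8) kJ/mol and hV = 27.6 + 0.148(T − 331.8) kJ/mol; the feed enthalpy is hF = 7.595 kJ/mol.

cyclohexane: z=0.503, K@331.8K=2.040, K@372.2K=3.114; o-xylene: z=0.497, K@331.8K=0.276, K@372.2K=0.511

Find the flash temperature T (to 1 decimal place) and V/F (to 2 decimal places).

T = 334.5 K, V/F = 0.26

Adiabatic flash: solve Rachford–Rice at each trial T, then check hF = ψ·hV(T) + (1−ψ)·hL(T).
  T = 331.8 K: K = (2.040, 0.276), RR gives ψ = 0.217, H_out = 5.986 kJ/mol
  T = 372.2 K: K = (3.114, 0.511), RR gives ψ = 0.794, H_out = 28.214 kJ/mol
  T = 352.0 K: K = (2.551, 0.382), RR gives ψ = 0.494, H_out = 17.029 kJ/mol
  T = 341.9 K: K = (2.289, 0.326), RR gives ψ = 0.361, H_out = 11.719 kJ/mol
  T = 336.9 K: K = (2.164, 0.301), RR gives ψ = 0.292, H_out = 8.968 kJ/mol
  T = 334.4 K: K = (2.103, 0.288), RR gives ψ = 0.256, H_out = 7.534 kJ/mol
  T = 335.6 K: K = (2.132, 0.294), RR gives ψ = 0.274, H_out = 8.228 kJ/mol
Linear interpolation between T = 334.4 (H_out = 7.534) and T = 335.6 (H_out = 8.228) on hF = 7.595 gives T ≈ 334.5 K, at which ψ = 0.26.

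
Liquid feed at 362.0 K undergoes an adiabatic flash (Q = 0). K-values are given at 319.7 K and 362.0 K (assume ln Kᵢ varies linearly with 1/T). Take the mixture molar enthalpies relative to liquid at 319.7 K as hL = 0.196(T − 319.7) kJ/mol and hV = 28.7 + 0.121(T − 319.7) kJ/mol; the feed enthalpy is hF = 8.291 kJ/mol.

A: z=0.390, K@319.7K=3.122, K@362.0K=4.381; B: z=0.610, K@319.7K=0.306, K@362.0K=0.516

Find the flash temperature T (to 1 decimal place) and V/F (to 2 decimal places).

T = 320.8 K, V/F = 0.28

Adiabatic flash: solve Rachford–Rice at each trial T, then check hF = ψ·hV(T) + (1−ψ)·hL(T).
  T = 319.7 K: K = (3.122, 0.306), RR gives ψ = 0.274, H_out = 7.878 kJ/mol
  T = 362.0 K: K = (4.381, 0.516), RR gives ψ = 0.625, H_out = 24.255 kJ/mol
  T = 340.9 K: K = (3.739, 0.404), RR gives ψ = 0.432, H_out = 15.860 kJ/mol
  T = 330.3 K: K = (3.426, 0.353), RR gives ψ = 0.352, H_out = 11.889 kJ/mol
  T = 325.0 K: K = (3.273, 0.329), RR gives ψ = 0.313, H_out = 9.898 kJ/mol
  T = 322.4 K: K = (3.199, 0.318), RR gives ψ = 0.294, H_out = 8.912 kJ/mol
  T = 321.0 K: K = (3.159, 0.312), RR gives ψ = 0.284, H_out = 8.377 kJ/mol
Linear interpolation between T = 319.7 (H_out = 7.878) and T = 321.0 (H_out = 8.377) on hF = 8.291 gives T ≈ 320.8 K, at which ψ = 0.28.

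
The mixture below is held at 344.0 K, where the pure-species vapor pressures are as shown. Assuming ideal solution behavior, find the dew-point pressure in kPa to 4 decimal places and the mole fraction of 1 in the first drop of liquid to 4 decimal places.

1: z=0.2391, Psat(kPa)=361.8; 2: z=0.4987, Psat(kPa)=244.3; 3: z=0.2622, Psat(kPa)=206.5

At the dew point ψ → 1, so Σzᵢ/Kᵢ = 1 with Kᵢ = Pᵢˢᵃᵗ/P ⇒ 1/P = Σzᵢ/Pᵢˢᵃᵗ.
1/P = 0.2391/361.8 + 0.4987/244.3 + 0.2622/206.5 = 0.0039719 ⇒ P = 251.7662 kPa
xᵢ = zᵢP/Pᵢˢᵃᵗ ⇒ x_1 = 0.2391·251.7662/361.8 = 0.1664

Pdew = 251.7662 kPa, x_1 = 0.1664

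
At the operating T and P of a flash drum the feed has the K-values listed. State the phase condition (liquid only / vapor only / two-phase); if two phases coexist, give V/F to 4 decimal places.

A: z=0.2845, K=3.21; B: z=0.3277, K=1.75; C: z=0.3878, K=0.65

vapor only

ΣzᵢKᵢ = 1.7388; Σzᵢ/Kᵢ = 0.8725.
Since Σzᵢ/Kᵢ < 1 the mixture is above its dew point — single vapor phase.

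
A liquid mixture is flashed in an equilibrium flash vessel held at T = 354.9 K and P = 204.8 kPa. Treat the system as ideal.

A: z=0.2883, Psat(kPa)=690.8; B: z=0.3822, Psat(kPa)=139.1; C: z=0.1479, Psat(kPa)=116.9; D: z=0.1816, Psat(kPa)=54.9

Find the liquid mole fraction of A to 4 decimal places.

Raoult's law: Kᵢ = Pᵢˢᵃᵗ/P = Pᵢˢᵃᵗ/204.8.
  K_A = 690.8/204.8 = 3.373047, K_B = 139.1/204.8 = 0.679199, K_C = 116.9/204.8 = 0.570801, K_D = 54.9/204.8 = 0.268066
Iterate (Newton) starting at β = 0.5:
  β = 0.5000: g = -0.12360, g' = -0.6816 → β = 0.3186
  β = 0.3186: g = 0.00612, g' = -0.7772 → β = 0.3265
  β = 0.3265: g = 0.00003, g' = -0.7693 → β = 0.3266
Converged at β = 0.3266.
Compositions from xᵢ = zᵢ/(1+β(Kᵢ−1)), yᵢ = Kᵢxᵢ:
  A: x = 0.1624, y = 0.5479
  B: x = 0.4269, y = 0.2900
  C: x = 0.1720, y = 0.0982
  D: x = 0.2386, y = 0.0640

x_A = 0.1624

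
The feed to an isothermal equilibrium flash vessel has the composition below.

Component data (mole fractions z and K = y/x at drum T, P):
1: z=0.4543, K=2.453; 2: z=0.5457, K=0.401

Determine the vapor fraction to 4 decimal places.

Iterate (Newton) starting at ψ = 0.5:
  ψ = 0.5000: g = -0.08430, g' = -0.7208 → ψ = 0.3830
  ψ = 0.3830: g = -0.00013, g' = -0.7256 → ψ = 0.3829
Converged at ψ = 0.3829.

ψ = 0.3829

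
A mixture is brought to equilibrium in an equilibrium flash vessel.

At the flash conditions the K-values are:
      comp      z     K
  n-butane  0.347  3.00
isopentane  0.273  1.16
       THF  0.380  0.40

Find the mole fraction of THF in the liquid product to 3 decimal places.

Material balance + equilibrium reduce to Σ zᵢ(Kᵢ−1)/(1+V/F(Kᵢ−1)) = 0.
g(0) = ΣzᵢKᵢ − 1 = 0.510 and g(1) = 1 − Σzᵢ/Kᵢ = -0.301, so a root lies in (0, 1).
Iterate (Newton) starting at V/F = 0.5:
  V/F = 0.500: g = 0.0617, g' = -0.632 → V/F = 0.598
Converged at V/F = 0.598.
Compositions from xᵢ = zᵢ/(1+V/F(Kᵢ−1)), yᵢ = Kᵢxᵢ:
  n-butane: x = 0.158, y = 0.474
  isopentane: x = 0.249, y = 0.289
  THF: x = 0.593, y = 0.237

x_THF = 0.593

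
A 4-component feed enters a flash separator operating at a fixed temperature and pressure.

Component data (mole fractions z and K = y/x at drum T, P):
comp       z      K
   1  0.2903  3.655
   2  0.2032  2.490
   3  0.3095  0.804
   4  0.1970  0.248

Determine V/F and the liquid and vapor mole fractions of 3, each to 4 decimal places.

V/F = 0.7389, x_3 = 0.3619, y_3 = 0.2910

Newton–Raphson from V/F = 0.52:
  V/F = 0.5200: g = 0.18353, g' = -0.8195 → V/F = 0.7440
  V/F = 0.7440: g = -0.00465, g' = -0.9230 → V/F = 0.7389
Converged at V/F = 0.7389.
Compositions from xᵢ = zᵢ/(1+V/F(Kᵢ−1)), yᵢ = Kᵢxᵢ:
  1: x = 0.0980, y = 0.3582
  2: x = 0.0967, y = 0.2408
  3: x = 0.3619, y = 0.2910
  4: x = 0.4434, y = 0.1100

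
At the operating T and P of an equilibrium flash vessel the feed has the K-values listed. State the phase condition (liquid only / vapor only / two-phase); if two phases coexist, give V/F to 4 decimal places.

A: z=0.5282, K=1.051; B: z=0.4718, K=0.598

ΣzᵢKᵢ = 0.8373; Σzᵢ/Kᵢ = 1.2915.
Since ΣzᵢKᵢ < 1 the mixture is below its bubble point — single liquid phase.

liquid only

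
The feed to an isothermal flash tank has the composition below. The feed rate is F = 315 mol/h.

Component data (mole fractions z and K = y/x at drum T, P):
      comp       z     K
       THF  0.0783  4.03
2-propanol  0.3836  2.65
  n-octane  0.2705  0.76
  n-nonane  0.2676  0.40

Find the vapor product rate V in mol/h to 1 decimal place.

Material balance + equilibrium reduce to Σ zᵢ(Kᵢ−1)/(1+V/F(Kᵢ−1)) = 0.
Feasibility: ΣzᵢKᵢ = 1.6447, Σzᵢ/Kᵢ = 1.1891 — both > 1, two phases present.
Newton iteration, V/F⁰ = 0.53:
  V/F = 0.5300: g = 0.11889, g' = -0.6307 → V/F = 0.7185
  V/F = 0.7185: g = 0.00359, g' = -0.6103 → V/F = 0.7244
Converged at V/F = 0.7244.
Then V = V/F·F = 0.7244·315 = 228.2 mol/h and L = F − V = 86.8 mol/h.

V = 228.2 mol/h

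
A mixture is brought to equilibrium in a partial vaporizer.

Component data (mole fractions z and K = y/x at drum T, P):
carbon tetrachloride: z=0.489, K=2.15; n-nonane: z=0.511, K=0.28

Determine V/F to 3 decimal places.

V/F = 0.235

Newton iteration, V/F⁰ = 0.45:
  V/F = 0.450: g = -0.1737, g' = -0.861 → V/F = 0.248
  V/F = 0.248: g = -0.0105, g' = -0.784 → V/F = 0.235
Converged at V/F = 0.235.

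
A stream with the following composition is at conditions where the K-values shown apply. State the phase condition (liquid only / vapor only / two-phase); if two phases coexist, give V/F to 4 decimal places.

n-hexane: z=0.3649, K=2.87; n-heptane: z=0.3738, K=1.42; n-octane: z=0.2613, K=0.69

vapor only

ΣzᵢKᵢ = 1.7584; Σzᵢ/Kᵢ = 0.7691.
Since Σzᵢ/Kᵢ < 1 the mixture is above its dew point — single vapor phase.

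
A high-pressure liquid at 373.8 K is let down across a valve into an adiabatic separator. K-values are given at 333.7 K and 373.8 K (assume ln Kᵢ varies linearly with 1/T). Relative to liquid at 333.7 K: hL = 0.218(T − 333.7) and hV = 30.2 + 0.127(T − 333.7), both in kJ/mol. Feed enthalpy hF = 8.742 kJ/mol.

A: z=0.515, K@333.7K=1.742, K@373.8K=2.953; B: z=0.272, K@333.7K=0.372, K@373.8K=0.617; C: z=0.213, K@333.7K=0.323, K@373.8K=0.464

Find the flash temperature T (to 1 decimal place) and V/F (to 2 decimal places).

T = 338.4 K, V/F = 0.26

Adiabatic flash: solve Rachford–Rice at each trial T, then check hF = ψ·hV(T) + (1−ψ)·hL(T).
  T = 333.7 K: K = (1.742, 0.372, 0.323), RR gives ψ = 0.139, H_out = 4.202 kJ/mol
  T = 373.8 K: K = (2.953, 0.617, 0.464), RR gives ψ = 0.874, H_out = 31.956 kJ/mol
  T = 353.8 K: K = (2.304, 0.486, 0.391), RR gives ψ = 0.552, H_out = 20.050 kJ/mol
  T = 343.8 K: K = (2.013, 0.427, 0.357), RR gives ψ = 0.373, H_out = 13.135 kJ/mol
  T = 338.8 K: K = (1.876, 0.399, 0.340), RR gives ψ = 0.268, H_out = 9.069 kJ/mol
  T = 336.2 K: K = (1.807, 0.385, 0.331), RR gives ψ = 0.205, H_out = 6.700 kJ/mol
  T = 337.5 K: K = (1.841, 0.392, 0.336), RR gives ψ = 0.237, H_out = 7.910 kJ/mol
Linear interpolation between T = 337.5 (H_out = 7.910) and T = 338.8 (H_out = 9.069) on hF = 8.742 gives T ≈ 338.4 K, at which ψ = 0.26.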